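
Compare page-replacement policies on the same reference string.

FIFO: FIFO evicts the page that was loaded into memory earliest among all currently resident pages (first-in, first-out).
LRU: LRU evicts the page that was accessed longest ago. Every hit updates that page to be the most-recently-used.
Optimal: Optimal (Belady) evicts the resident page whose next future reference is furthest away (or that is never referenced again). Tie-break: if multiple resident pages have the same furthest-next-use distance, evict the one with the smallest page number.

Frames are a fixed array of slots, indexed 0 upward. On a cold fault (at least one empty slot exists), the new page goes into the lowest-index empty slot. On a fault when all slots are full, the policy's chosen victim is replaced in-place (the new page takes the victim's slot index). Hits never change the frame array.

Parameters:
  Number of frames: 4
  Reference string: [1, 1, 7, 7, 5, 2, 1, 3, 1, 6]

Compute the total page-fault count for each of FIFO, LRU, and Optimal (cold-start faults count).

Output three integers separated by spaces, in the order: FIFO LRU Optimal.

Answer: 7 6 6

Derivation:
--- FIFO ---
  step 0: ref 1 -> FAULT, frames=[1,-,-,-] (faults so far: 1)
  step 1: ref 1 -> HIT, frames=[1,-,-,-] (faults so far: 1)
  step 2: ref 7 -> FAULT, frames=[1,7,-,-] (faults so far: 2)
  step 3: ref 7 -> HIT, frames=[1,7,-,-] (faults so far: 2)
  step 4: ref 5 -> FAULT, frames=[1,7,5,-] (faults so far: 3)
  step 5: ref 2 -> FAULT, frames=[1,7,5,2] (faults so far: 4)
  step 6: ref 1 -> HIT, frames=[1,7,5,2] (faults so far: 4)
  step 7: ref 3 -> FAULT, evict 1, frames=[3,7,5,2] (faults so far: 5)
  step 8: ref 1 -> FAULT, evict 7, frames=[3,1,5,2] (faults so far: 6)
  step 9: ref 6 -> FAULT, evict 5, frames=[3,1,6,2] (faults so far: 7)
  FIFO total faults: 7
--- LRU ---
  step 0: ref 1 -> FAULT, frames=[1,-,-,-] (faults so far: 1)
  step 1: ref 1 -> HIT, frames=[1,-,-,-] (faults so far: 1)
  step 2: ref 7 -> FAULT, frames=[1,7,-,-] (faults so far: 2)
  step 3: ref 7 -> HIT, frames=[1,7,-,-] (faults so far: 2)
  step 4: ref 5 -> FAULT, frames=[1,7,5,-] (faults so far: 3)
  step 5: ref 2 -> FAULT, frames=[1,7,5,2] (faults so far: 4)
  step 6: ref 1 -> HIT, frames=[1,7,5,2] (faults so far: 4)
  step 7: ref 3 -> FAULT, evict 7, frames=[1,3,5,2] (faults so far: 5)
  step 8: ref 1 -> HIT, frames=[1,3,5,2] (faults so far: 5)
  step 9: ref 6 -> FAULT, evict 5, frames=[1,3,6,2] (faults so far: 6)
  LRU total faults: 6
--- Optimal ---
  step 0: ref 1 -> FAULT, frames=[1,-,-,-] (faults so far: 1)
  step 1: ref 1 -> HIT, frames=[1,-,-,-] (faults so far: 1)
  step 2: ref 7 -> FAULT, frames=[1,7,-,-] (faults so far: 2)
  step 3: ref 7 -> HIT, frames=[1,7,-,-] (faults so far: 2)
  step 4: ref 5 -> FAULT, frames=[1,7,5,-] (faults so far: 3)
  step 5: ref 2 -> FAULT, frames=[1,7,5,2] (faults so far: 4)
  step 6: ref 1 -> HIT, frames=[1,7,5,2] (faults so far: 4)
  step 7: ref 3 -> FAULT, evict 2, frames=[1,7,5,3] (faults so far: 5)
  step 8: ref 1 -> HIT, frames=[1,7,5,3] (faults so far: 5)
  step 9: ref 6 -> FAULT, evict 1, frames=[6,7,5,3] (faults so far: 6)
  Optimal total faults: 6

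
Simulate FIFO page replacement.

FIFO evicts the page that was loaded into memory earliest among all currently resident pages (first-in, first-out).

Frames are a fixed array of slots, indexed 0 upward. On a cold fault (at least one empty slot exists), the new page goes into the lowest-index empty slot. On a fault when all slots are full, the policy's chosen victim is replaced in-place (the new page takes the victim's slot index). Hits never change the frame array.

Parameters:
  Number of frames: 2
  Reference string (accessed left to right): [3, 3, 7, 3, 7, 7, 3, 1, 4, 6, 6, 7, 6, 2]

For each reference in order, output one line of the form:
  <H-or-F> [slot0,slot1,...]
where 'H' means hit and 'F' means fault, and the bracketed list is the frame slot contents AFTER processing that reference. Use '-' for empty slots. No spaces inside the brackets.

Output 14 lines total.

F [3,-]
H [3,-]
F [3,7]
H [3,7]
H [3,7]
H [3,7]
H [3,7]
F [1,7]
F [1,4]
F [6,4]
H [6,4]
F [6,7]
H [6,7]
F [2,7]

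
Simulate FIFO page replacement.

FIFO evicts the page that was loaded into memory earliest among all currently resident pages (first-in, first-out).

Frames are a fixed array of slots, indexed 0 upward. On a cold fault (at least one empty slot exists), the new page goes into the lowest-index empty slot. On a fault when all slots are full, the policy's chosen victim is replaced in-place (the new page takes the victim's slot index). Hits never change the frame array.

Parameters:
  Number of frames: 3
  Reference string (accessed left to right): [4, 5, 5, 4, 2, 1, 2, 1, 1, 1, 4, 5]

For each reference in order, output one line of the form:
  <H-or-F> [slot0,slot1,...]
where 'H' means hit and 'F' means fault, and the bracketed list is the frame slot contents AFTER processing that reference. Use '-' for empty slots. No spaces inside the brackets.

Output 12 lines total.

F [4,-,-]
F [4,5,-]
H [4,5,-]
H [4,5,-]
F [4,5,2]
F [1,5,2]
H [1,5,2]
H [1,5,2]
H [1,5,2]
H [1,5,2]
F [1,4,2]
F [1,4,5]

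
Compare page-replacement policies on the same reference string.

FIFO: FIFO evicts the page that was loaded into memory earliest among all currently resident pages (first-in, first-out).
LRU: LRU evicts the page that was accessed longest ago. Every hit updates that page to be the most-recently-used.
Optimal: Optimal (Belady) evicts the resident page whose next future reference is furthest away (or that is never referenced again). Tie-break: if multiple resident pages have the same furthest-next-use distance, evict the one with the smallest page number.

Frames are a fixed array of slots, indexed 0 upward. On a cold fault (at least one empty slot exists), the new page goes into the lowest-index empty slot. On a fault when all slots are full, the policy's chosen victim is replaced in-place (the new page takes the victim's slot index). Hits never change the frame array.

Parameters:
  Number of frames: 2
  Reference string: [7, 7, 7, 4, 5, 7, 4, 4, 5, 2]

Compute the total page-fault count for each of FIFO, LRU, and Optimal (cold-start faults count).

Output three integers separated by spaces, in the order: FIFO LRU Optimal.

--- FIFO ---
  step 0: ref 7 -> FAULT, frames=[7,-] (faults so far: 1)
  step 1: ref 7 -> HIT, frames=[7,-] (faults so far: 1)
  step 2: ref 7 -> HIT, frames=[7,-] (faults so far: 1)
  step 3: ref 4 -> FAULT, frames=[7,4] (faults so far: 2)
  step 4: ref 5 -> FAULT, evict 7, frames=[5,4] (faults so far: 3)
  step 5: ref 7 -> FAULT, evict 4, frames=[5,7] (faults so far: 4)
  step 6: ref 4 -> FAULT, evict 5, frames=[4,7] (faults so far: 5)
  step 7: ref 4 -> HIT, frames=[4,7] (faults so far: 5)
  step 8: ref 5 -> FAULT, evict 7, frames=[4,5] (faults so far: 6)
  step 9: ref 2 -> FAULT, evict 4, frames=[2,5] (faults so far: 7)
  FIFO total faults: 7
--- LRU ---
  step 0: ref 7 -> FAULT, frames=[7,-] (faults so far: 1)
  step 1: ref 7 -> HIT, frames=[7,-] (faults so far: 1)
  step 2: ref 7 -> HIT, frames=[7,-] (faults so far: 1)
  step 3: ref 4 -> FAULT, frames=[7,4] (faults so far: 2)
  step 4: ref 5 -> FAULT, evict 7, frames=[5,4] (faults so far: 3)
  step 5: ref 7 -> FAULT, evict 4, frames=[5,7] (faults so far: 4)
  step 6: ref 4 -> FAULT, evict 5, frames=[4,7] (faults so far: 5)
  step 7: ref 4 -> HIT, frames=[4,7] (faults so far: 5)
  step 8: ref 5 -> FAULT, evict 7, frames=[4,5] (faults so far: 6)
  step 9: ref 2 -> FAULT, evict 4, frames=[2,5] (faults so far: 7)
  LRU total faults: 7
--- Optimal ---
  step 0: ref 7 -> FAULT, frames=[7,-] (faults so far: 1)
  step 1: ref 7 -> HIT, frames=[7,-] (faults so far: 1)
  step 2: ref 7 -> HIT, frames=[7,-] (faults so far: 1)
  step 3: ref 4 -> FAULT, frames=[7,4] (faults so far: 2)
  step 4: ref 5 -> FAULT, evict 4, frames=[7,5] (faults so far: 3)
  step 5: ref 7 -> HIT, frames=[7,5] (faults so far: 3)
  step 6: ref 4 -> FAULT, evict 7, frames=[4,5] (faults so far: 4)
  step 7: ref 4 -> HIT, frames=[4,5] (faults so far: 4)
  step 8: ref 5 -> HIT, frames=[4,5] (faults so far: 4)
  step 9: ref 2 -> FAULT, evict 4, frames=[2,5] (faults so far: 5)
  Optimal total faults: 5

Answer: 7 7 5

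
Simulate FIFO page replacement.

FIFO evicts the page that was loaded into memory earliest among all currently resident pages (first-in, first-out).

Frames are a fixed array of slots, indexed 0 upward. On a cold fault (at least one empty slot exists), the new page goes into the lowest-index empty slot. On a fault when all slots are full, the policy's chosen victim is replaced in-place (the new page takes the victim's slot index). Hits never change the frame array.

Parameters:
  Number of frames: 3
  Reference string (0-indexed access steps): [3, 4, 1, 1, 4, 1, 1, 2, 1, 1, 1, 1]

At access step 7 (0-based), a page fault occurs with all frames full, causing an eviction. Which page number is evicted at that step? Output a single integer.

Answer: 3

Derivation:
Step 0: ref 3 -> FAULT, frames=[3,-,-]
Step 1: ref 4 -> FAULT, frames=[3,4,-]
Step 2: ref 1 -> FAULT, frames=[3,4,1]
Step 3: ref 1 -> HIT, frames=[3,4,1]
Step 4: ref 4 -> HIT, frames=[3,4,1]
Step 5: ref 1 -> HIT, frames=[3,4,1]
Step 6: ref 1 -> HIT, frames=[3,4,1]
Step 7: ref 2 -> FAULT, evict 3, frames=[2,4,1]
At step 7: evicted page 3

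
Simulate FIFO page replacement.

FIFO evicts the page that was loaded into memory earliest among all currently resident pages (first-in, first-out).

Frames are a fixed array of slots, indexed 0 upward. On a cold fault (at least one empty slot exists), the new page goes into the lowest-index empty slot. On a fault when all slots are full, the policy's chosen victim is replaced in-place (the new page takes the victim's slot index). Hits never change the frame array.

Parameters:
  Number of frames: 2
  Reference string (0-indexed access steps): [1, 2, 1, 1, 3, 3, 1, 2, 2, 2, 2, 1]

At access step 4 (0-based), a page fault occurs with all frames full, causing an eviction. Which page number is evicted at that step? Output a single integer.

Answer: 1

Derivation:
Step 0: ref 1 -> FAULT, frames=[1,-]
Step 1: ref 2 -> FAULT, frames=[1,2]
Step 2: ref 1 -> HIT, frames=[1,2]
Step 3: ref 1 -> HIT, frames=[1,2]
Step 4: ref 3 -> FAULT, evict 1, frames=[3,2]
At step 4: evicted page 1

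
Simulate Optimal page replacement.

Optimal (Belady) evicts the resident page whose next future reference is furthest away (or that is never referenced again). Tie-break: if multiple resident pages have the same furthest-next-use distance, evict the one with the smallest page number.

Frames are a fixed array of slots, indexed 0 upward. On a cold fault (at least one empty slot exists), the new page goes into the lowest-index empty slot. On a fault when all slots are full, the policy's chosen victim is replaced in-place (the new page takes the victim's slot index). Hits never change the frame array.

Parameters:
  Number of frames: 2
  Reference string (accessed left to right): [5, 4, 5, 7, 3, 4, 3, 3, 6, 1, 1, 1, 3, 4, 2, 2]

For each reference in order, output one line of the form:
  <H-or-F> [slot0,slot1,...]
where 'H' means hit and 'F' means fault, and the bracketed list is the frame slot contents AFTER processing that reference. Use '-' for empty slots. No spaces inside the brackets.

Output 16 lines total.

F [5,-]
F [5,4]
H [5,4]
F [7,4]
F [3,4]
H [3,4]
H [3,4]
H [3,4]
F [3,6]
F [3,1]
H [3,1]
H [3,1]
H [3,1]
F [3,4]
F [2,4]
H [2,4]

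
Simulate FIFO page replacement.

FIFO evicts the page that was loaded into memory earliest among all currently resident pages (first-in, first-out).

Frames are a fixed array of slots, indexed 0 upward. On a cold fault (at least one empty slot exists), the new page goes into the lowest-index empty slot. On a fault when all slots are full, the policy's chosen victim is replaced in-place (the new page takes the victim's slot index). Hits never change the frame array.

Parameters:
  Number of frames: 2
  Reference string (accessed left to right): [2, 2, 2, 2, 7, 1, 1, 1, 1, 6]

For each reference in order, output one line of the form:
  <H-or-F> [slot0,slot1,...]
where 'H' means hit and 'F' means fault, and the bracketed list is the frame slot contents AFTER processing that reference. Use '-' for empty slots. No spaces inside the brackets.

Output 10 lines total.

F [2,-]
H [2,-]
H [2,-]
H [2,-]
F [2,7]
F [1,7]
H [1,7]
H [1,7]
H [1,7]
F [1,6]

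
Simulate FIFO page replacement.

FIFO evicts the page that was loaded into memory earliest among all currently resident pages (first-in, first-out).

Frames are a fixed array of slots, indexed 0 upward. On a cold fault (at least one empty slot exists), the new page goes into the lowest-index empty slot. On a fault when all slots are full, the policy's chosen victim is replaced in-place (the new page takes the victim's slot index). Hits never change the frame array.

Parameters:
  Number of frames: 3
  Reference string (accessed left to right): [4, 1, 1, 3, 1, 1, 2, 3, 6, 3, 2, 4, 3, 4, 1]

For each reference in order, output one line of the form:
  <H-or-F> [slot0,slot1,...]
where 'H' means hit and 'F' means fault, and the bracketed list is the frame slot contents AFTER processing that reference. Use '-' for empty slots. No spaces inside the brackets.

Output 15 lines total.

F [4,-,-]
F [4,1,-]
H [4,1,-]
F [4,1,3]
H [4,1,3]
H [4,1,3]
F [2,1,3]
H [2,1,3]
F [2,6,3]
H [2,6,3]
H [2,6,3]
F [2,6,4]
F [3,6,4]
H [3,6,4]
F [3,1,4]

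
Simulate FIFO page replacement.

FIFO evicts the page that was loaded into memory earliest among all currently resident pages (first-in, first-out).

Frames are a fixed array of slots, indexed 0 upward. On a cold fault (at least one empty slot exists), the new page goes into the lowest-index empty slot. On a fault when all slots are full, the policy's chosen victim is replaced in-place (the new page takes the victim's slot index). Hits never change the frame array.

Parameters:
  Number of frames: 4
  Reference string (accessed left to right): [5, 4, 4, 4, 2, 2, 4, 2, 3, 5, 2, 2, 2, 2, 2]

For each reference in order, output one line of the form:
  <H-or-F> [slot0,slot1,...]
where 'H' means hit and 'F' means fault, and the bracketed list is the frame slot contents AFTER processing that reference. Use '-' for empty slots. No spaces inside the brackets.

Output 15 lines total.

F [5,-,-,-]
F [5,4,-,-]
H [5,4,-,-]
H [5,4,-,-]
F [5,4,2,-]
H [5,4,2,-]
H [5,4,2,-]
H [5,4,2,-]
F [5,4,2,3]
H [5,4,2,3]
H [5,4,2,3]
H [5,4,2,3]
H [5,4,2,3]
H [5,4,2,3]
H [5,4,2,3]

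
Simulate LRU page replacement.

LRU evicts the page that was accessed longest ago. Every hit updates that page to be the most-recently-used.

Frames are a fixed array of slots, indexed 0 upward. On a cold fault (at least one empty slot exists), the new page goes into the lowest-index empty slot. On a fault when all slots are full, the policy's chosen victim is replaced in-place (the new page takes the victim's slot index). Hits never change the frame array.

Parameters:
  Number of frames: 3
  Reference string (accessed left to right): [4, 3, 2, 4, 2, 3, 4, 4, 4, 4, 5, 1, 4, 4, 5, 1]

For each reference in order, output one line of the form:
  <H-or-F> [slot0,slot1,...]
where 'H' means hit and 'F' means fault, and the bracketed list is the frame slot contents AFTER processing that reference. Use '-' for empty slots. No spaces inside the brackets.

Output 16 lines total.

F [4,-,-]
F [4,3,-]
F [4,3,2]
H [4,3,2]
H [4,3,2]
H [4,3,2]
H [4,3,2]
H [4,3,2]
H [4,3,2]
H [4,3,2]
F [4,3,5]
F [4,1,5]
H [4,1,5]
H [4,1,5]
H [4,1,5]
H [4,1,5]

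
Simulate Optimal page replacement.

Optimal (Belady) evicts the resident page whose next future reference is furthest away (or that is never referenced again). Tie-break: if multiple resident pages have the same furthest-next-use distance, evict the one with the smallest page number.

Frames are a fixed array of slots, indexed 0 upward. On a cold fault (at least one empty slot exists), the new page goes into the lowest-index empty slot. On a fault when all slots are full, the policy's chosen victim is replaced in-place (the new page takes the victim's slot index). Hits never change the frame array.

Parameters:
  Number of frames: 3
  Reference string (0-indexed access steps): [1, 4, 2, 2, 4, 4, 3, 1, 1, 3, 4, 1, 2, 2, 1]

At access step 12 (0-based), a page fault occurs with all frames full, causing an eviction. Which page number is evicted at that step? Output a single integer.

Answer: 3

Derivation:
Step 0: ref 1 -> FAULT, frames=[1,-,-]
Step 1: ref 4 -> FAULT, frames=[1,4,-]
Step 2: ref 2 -> FAULT, frames=[1,4,2]
Step 3: ref 2 -> HIT, frames=[1,4,2]
Step 4: ref 4 -> HIT, frames=[1,4,2]
Step 5: ref 4 -> HIT, frames=[1,4,2]
Step 6: ref 3 -> FAULT, evict 2, frames=[1,4,3]
Step 7: ref 1 -> HIT, frames=[1,4,3]
Step 8: ref 1 -> HIT, frames=[1,4,3]
Step 9: ref 3 -> HIT, frames=[1,4,3]
Step 10: ref 4 -> HIT, frames=[1,4,3]
Step 11: ref 1 -> HIT, frames=[1,4,3]
Step 12: ref 2 -> FAULT, evict 3, frames=[1,4,2]
At step 12: evicted page 3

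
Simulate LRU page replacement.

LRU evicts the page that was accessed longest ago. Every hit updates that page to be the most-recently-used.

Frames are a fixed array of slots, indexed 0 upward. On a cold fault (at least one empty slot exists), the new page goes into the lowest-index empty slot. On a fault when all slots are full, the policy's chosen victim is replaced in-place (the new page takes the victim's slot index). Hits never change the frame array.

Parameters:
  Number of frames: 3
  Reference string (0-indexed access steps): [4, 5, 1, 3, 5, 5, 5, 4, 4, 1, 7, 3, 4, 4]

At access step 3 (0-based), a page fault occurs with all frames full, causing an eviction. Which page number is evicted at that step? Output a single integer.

Step 0: ref 4 -> FAULT, frames=[4,-,-]
Step 1: ref 5 -> FAULT, frames=[4,5,-]
Step 2: ref 1 -> FAULT, frames=[4,5,1]
Step 3: ref 3 -> FAULT, evict 4, frames=[3,5,1]
At step 3: evicted page 4

Answer: 4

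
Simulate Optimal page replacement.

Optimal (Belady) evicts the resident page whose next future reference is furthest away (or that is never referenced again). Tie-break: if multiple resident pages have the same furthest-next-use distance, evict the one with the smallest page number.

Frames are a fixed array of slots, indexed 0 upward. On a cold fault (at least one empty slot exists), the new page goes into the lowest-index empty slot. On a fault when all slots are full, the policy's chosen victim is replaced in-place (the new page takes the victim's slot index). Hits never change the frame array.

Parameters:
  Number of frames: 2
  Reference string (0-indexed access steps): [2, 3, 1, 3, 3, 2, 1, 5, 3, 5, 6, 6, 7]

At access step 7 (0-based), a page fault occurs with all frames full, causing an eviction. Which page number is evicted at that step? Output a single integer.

Step 0: ref 2 -> FAULT, frames=[2,-]
Step 1: ref 3 -> FAULT, frames=[2,3]
Step 2: ref 1 -> FAULT, evict 2, frames=[1,3]
Step 3: ref 3 -> HIT, frames=[1,3]
Step 4: ref 3 -> HIT, frames=[1,3]
Step 5: ref 2 -> FAULT, evict 3, frames=[1,2]
Step 6: ref 1 -> HIT, frames=[1,2]
Step 7: ref 5 -> FAULT, evict 1, frames=[5,2]
At step 7: evicted page 1

Answer: 1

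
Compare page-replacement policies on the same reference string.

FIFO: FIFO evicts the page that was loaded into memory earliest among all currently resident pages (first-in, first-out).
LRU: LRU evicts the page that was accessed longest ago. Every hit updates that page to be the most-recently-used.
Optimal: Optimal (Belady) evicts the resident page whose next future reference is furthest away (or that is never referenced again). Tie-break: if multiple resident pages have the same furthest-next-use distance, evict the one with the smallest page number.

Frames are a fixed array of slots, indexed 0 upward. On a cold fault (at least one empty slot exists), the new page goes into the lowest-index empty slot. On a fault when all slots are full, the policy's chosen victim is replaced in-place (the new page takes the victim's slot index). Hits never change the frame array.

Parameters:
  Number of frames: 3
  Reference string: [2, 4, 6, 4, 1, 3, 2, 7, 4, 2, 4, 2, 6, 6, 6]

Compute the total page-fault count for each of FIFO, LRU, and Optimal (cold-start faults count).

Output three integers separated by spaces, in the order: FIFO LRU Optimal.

--- FIFO ---
  step 0: ref 2 -> FAULT, frames=[2,-,-] (faults so far: 1)
  step 1: ref 4 -> FAULT, frames=[2,4,-] (faults so far: 2)
  step 2: ref 6 -> FAULT, frames=[2,4,6] (faults so far: 3)
  step 3: ref 4 -> HIT, frames=[2,4,6] (faults so far: 3)
  step 4: ref 1 -> FAULT, evict 2, frames=[1,4,6] (faults so far: 4)
  step 5: ref 3 -> FAULT, evict 4, frames=[1,3,6] (faults so far: 5)
  step 6: ref 2 -> FAULT, evict 6, frames=[1,3,2] (faults so far: 6)
  step 7: ref 7 -> FAULT, evict 1, frames=[7,3,2] (faults so far: 7)
  step 8: ref 4 -> FAULT, evict 3, frames=[7,4,2] (faults so far: 8)
  step 9: ref 2 -> HIT, frames=[7,4,2] (faults so far: 8)
  step 10: ref 4 -> HIT, frames=[7,4,2] (faults so far: 8)
  step 11: ref 2 -> HIT, frames=[7,4,2] (faults so far: 8)
  step 12: ref 6 -> FAULT, evict 2, frames=[7,4,6] (faults so far: 9)
  step 13: ref 6 -> HIT, frames=[7,4,6] (faults so far: 9)
  step 14: ref 6 -> HIT, frames=[7,4,6] (faults so far: 9)
  FIFO total faults: 9
--- LRU ---
  step 0: ref 2 -> FAULT, frames=[2,-,-] (faults so far: 1)
  step 1: ref 4 -> FAULT, frames=[2,4,-] (faults so far: 2)
  step 2: ref 6 -> FAULT, frames=[2,4,6] (faults so far: 3)
  step 3: ref 4 -> HIT, frames=[2,4,6] (faults so far: 3)
  step 4: ref 1 -> FAULT, evict 2, frames=[1,4,6] (faults so far: 4)
  step 5: ref 3 -> FAULT, evict 6, frames=[1,4,3] (faults so far: 5)
  step 6: ref 2 -> FAULT, evict 4, frames=[1,2,3] (faults so far: 6)
  step 7: ref 7 -> FAULT, evict 1, frames=[7,2,3] (faults so far: 7)
  step 8: ref 4 -> FAULT, evict 3, frames=[7,2,4] (faults so far: 8)
  step 9: ref 2 -> HIT, frames=[7,2,4] (faults so far: 8)
  step 10: ref 4 -> HIT, frames=[7,2,4] (faults so far: 8)
  step 11: ref 2 -> HIT, frames=[7,2,4] (faults so far: 8)
  step 12: ref 6 -> FAULT, evict 7, frames=[6,2,4] (faults so far: 9)
  step 13: ref 6 -> HIT, frames=[6,2,4] (faults so far: 9)
  step 14: ref 6 -> HIT, frames=[6,2,4] (faults so far: 9)
  LRU total faults: 9
--- Optimal ---
  step 0: ref 2 -> FAULT, frames=[2,-,-] (faults so far: 1)
  step 1: ref 4 -> FAULT, frames=[2,4,-] (faults so far: 2)
  step 2: ref 6 -> FAULT, frames=[2,4,6] (faults so far: 3)
  step 3: ref 4 -> HIT, frames=[2,4,6] (faults so far: 3)
  step 4: ref 1 -> FAULT, evict 6, frames=[2,4,1] (faults so far: 4)
  step 5: ref 3 -> FAULT, evict 1, frames=[2,4,3] (faults so far: 5)
  step 6: ref 2 -> HIT, frames=[2,4,3] (faults so far: 5)
  step 7: ref 7 -> FAULT, evict 3, frames=[2,4,7] (faults so far: 6)
  step 8: ref 4 -> HIT, frames=[2,4,7] (faults so far: 6)
  step 9: ref 2 -> HIT, frames=[2,4,7] (faults so far: 6)
  step 10: ref 4 -> HIT, frames=[2,4,7] (faults so far: 6)
  step 11: ref 2 -> HIT, frames=[2,4,7] (faults so far: 6)
  step 12: ref 6 -> FAULT, evict 2, frames=[6,4,7] (faults so far: 7)
  step 13: ref 6 -> HIT, frames=[6,4,7] (faults so far: 7)
  step 14: ref 6 -> HIT, frames=[6,4,7] (faults so far: 7)
  Optimal total faults: 7

Answer: 9 9 7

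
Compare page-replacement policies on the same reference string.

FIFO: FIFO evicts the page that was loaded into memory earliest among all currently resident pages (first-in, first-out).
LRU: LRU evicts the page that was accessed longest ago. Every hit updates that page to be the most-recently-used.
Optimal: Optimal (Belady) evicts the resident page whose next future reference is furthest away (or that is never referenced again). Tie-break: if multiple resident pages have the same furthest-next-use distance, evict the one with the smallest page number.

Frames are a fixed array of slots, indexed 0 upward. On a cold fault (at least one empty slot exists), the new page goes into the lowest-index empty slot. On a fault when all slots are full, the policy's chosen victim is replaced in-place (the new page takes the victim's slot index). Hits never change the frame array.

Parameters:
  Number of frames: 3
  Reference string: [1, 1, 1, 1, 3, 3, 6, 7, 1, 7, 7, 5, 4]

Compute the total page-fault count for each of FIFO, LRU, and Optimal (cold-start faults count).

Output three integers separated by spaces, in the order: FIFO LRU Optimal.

--- FIFO ---
  step 0: ref 1 -> FAULT, frames=[1,-,-] (faults so far: 1)
  step 1: ref 1 -> HIT, frames=[1,-,-] (faults so far: 1)
  step 2: ref 1 -> HIT, frames=[1,-,-] (faults so far: 1)
  step 3: ref 1 -> HIT, frames=[1,-,-] (faults so far: 1)
  step 4: ref 3 -> FAULT, frames=[1,3,-] (faults so far: 2)
  step 5: ref 3 -> HIT, frames=[1,3,-] (faults so far: 2)
  step 6: ref 6 -> FAULT, frames=[1,3,6] (faults so far: 3)
  step 7: ref 7 -> FAULT, evict 1, frames=[7,3,6] (faults so far: 4)
  step 8: ref 1 -> FAULT, evict 3, frames=[7,1,6] (faults so far: 5)
  step 9: ref 7 -> HIT, frames=[7,1,6] (faults so far: 5)
  step 10: ref 7 -> HIT, frames=[7,1,6] (faults so far: 5)
  step 11: ref 5 -> FAULT, evict 6, frames=[7,1,5] (faults so far: 6)
  step 12: ref 4 -> FAULT, evict 7, frames=[4,1,5] (faults so far: 7)
  FIFO total faults: 7
--- LRU ---
  step 0: ref 1 -> FAULT, frames=[1,-,-] (faults so far: 1)
  step 1: ref 1 -> HIT, frames=[1,-,-] (faults so far: 1)
  step 2: ref 1 -> HIT, frames=[1,-,-] (faults so far: 1)
  step 3: ref 1 -> HIT, frames=[1,-,-] (faults so far: 1)
  step 4: ref 3 -> FAULT, frames=[1,3,-] (faults so far: 2)
  step 5: ref 3 -> HIT, frames=[1,3,-] (faults so far: 2)
  step 6: ref 6 -> FAULT, frames=[1,3,6] (faults so far: 3)
  step 7: ref 7 -> FAULT, evict 1, frames=[7,3,6] (faults so far: 4)
  step 8: ref 1 -> FAULT, evict 3, frames=[7,1,6] (faults so far: 5)
  step 9: ref 7 -> HIT, frames=[7,1,6] (faults so far: 5)
  step 10: ref 7 -> HIT, frames=[7,1,6] (faults so far: 5)
  step 11: ref 5 -> FAULT, evict 6, frames=[7,1,5] (faults so far: 6)
  step 12: ref 4 -> FAULT, evict 1, frames=[7,4,5] (faults so far: 7)
  LRU total faults: 7
--- Optimal ---
  step 0: ref 1 -> FAULT, frames=[1,-,-] (faults so far: 1)
  step 1: ref 1 -> HIT, frames=[1,-,-] (faults so far: 1)
  step 2: ref 1 -> HIT, frames=[1,-,-] (faults so far: 1)
  step 3: ref 1 -> HIT, frames=[1,-,-] (faults so far: 1)
  step 4: ref 3 -> FAULT, frames=[1,3,-] (faults so far: 2)
  step 5: ref 3 -> HIT, frames=[1,3,-] (faults so far: 2)
  step 6: ref 6 -> FAULT, frames=[1,3,6] (faults so far: 3)
  step 7: ref 7 -> FAULT, evict 3, frames=[1,7,6] (faults so far: 4)
  step 8: ref 1 -> HIT, frames=[1,7,6] (faults so far: 4)
  step 9: ref 7 -> HIT, frames=[1,7,6] (faults so far: 4)
  step 10: ref 7 -> HIT, frames=[1,7,6] (faults so far: 4)
  step 11: ref 5 -> FAULT, evict 1, frames=[5,7,6] (faults so far: 5)
  step 12: ref 4 -> FAULT, evict 5, frames=[4,7,6] (faults so far: 6)
  Optimal total faults: 6

Answer: 7 7 6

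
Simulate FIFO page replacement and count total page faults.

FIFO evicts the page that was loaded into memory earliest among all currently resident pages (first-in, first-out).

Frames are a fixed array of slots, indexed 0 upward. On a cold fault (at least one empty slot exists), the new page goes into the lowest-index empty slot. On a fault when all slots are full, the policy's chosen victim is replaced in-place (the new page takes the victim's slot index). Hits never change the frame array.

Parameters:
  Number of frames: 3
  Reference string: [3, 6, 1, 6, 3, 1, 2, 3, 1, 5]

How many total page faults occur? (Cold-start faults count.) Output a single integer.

Step 0: ref 3 → FAULT, frames=[3,-,-]
Step 1: ref 6 → FAULT, frames=[3,6,-]
Step 2: ref 1 → FAULT, frames=[3,6,1]
Step 3: ref 6 → HIT, frames=[3,6,1]
Step 4: ref 3 → HIT, frames=[3,6,1]
Step 5: ref 1 → HIT, frames=[3,6,1]
Step 6: ref 2 → FAULT (evict 3), frames=[2,6,1]
Step 7: ref 3 → FAULT (evict 6), frames=[2,3,1]
Step 8: ref 1 → HIT, frames=[2,3,1]
Step 9: ref 5 → FAULT (evict 1), frames=[2,3,5]
Total faults: 6

Answer: 6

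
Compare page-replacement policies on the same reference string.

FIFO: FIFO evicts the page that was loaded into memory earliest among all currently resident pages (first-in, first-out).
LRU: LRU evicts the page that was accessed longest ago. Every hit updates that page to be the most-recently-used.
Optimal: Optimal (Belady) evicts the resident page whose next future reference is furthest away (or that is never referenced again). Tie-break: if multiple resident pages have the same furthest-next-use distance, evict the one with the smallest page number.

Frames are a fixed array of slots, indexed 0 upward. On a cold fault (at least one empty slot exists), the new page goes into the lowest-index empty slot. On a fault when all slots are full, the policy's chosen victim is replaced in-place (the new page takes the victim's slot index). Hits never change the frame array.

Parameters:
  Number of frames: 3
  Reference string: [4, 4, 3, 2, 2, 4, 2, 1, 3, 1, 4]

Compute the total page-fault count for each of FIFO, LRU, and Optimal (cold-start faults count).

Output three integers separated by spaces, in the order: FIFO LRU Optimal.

--- FIFO ---
  step 0: ref 4 -> FAULT, frames=[4,-,-] (faults so far: 1)
  step 1: ref 4 -> HIT, frames=[4,-,-] (faults so far: 1)
  step 2: ref 3 -> FAULT, frames=[4,3,-] (faults so far: 2)
  step 3: ref 2 -> FAULT, frames=[4,3,2] (faults so far: 3)
  step 4: ref 2 -> HIT, frames=[4,3,2] (faults so far: 3)
  step 5: ref 4 -> HIT, frames=[4,3,2] (faults so far: 3)
  step 6: ref 2 -> HIT, frames=[4,3,2] (faults so far: 3)
  step 7: ref 1 -> FAULT, evict 4, frames=[1,3,2] (faults so far: 4)
  step 8: ref 3 -> HIT, frames=[1,3,2] (faults so far: 4)
  step 9: ref 1 -> HIT, frames=[1,3,2] (faults so far: 4)
  step 10: ref 4 -> FAULT, evict 3, frames=[1,4,2] (faults so far: 5)
  FIFO total faults: 5
--- LRU ---
  step 0: ref 4 -> FAULT, frames=[4,-,-] (faults so far: 1)
  step 1: ref 4 -> HIT, frames=[4,-,-] (faults so far: 1)
  step 2: ref 3 -> FAULT, frames=[4,3,-] (faults so far: 2)
  step 3: ref 2 -> FAULT, frames=[4,3,2] (faults so far: 3)
  step 4: ref 2 -> HIT, frames=[4,3,2] (faults so far: 3)
  step 5: ref 4 -> HIT, frames=[4,3,2] (faults so far: 3)
  step 6: ref 2 -> HIT, frames=[4,3,2] (faults so far: 3)
  step 7: ref 1 -> FAULT, evict 3, frames=[4,1,2] (faults so far: 4)
  step 8: ref 3 -> FAULT, evict 4, frames=[3,1,2] (faults so far: 5)
  step 9: ref 1 -> HIT, frames=[3,1,2] (faults so far: 5)
  step 10: ref 4 -> FAULT, evict 2, frames=[3,1,4] (faults so far: 6)
  LRU total faults: 6
--- Optimal ---
  step 0: ref 4 -> FAULT, frames=[4,-,-] (faults so far: 1)
  step 1: ref 4 -> HIT, frames=[4,-,-] (faults so far: 1)
  step 2: ref 3 -> FAULT, frames=[4,3,-] (faults so far: 2)
  step 3: ref 2 -> FAULT, frames=[4,3,2] (faults so far: 3)
  step 4: ref 2 -> HIT, frames=[4,3,2] (faults so far: 3)
  step 5: ref 4 -> HIT, frames=[4,3,2] (faults so far: 3)
  step 6: ref 2 -> HIT, frames=[4,3,2] (faults so far: 3)
  step 7: ref 1 -> FAULT, evict 2, frames=[4,3,1] (faults so far: 4)
  step 8: ref 3 -> HIT, frames=[4,3,1] (faults so far: 4)
  step 9: ref 1 -> HIT, frames=[4,3,1] (faults so far: 4)
  step 10: ref 4 -> HIT, frames=[4,3,1] (faults so far: 4)
  Optimal total faults: 4

Answer: 5 6 4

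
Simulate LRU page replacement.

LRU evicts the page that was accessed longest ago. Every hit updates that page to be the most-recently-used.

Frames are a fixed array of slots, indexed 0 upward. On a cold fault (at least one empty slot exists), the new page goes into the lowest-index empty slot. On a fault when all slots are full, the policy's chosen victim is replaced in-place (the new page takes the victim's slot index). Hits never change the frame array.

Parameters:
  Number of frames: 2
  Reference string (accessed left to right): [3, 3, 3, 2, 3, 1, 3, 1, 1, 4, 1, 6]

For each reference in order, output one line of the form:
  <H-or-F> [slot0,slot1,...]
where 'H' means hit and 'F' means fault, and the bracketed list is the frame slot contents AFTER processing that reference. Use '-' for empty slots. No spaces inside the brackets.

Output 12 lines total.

F [3,-]
H [3,-]
H [3,-]
F [3,2]
H [3,2]
F [3,1]
H [3,1]
H [3,1]
H [3,1]
F [4,1]
H [4,1]
F [6,1]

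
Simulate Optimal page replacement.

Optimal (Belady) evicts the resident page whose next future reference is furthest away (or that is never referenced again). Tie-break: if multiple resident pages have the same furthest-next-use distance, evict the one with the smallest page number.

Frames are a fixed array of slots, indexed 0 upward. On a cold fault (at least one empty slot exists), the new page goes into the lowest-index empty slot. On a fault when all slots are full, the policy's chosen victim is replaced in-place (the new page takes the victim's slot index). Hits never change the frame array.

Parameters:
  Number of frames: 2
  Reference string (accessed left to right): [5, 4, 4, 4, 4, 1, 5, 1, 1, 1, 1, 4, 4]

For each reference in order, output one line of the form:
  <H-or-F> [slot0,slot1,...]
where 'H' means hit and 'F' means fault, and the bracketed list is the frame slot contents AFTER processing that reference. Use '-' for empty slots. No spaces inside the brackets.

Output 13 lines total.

F [5,-]
F [5,4]
H [5,4]
H [5,4]
H [5,4]
F [5,1]
H [5,1]
H [5,1]
H [5,1]
H [5,1]
H [5,1]
F [5,4]
H [5,4]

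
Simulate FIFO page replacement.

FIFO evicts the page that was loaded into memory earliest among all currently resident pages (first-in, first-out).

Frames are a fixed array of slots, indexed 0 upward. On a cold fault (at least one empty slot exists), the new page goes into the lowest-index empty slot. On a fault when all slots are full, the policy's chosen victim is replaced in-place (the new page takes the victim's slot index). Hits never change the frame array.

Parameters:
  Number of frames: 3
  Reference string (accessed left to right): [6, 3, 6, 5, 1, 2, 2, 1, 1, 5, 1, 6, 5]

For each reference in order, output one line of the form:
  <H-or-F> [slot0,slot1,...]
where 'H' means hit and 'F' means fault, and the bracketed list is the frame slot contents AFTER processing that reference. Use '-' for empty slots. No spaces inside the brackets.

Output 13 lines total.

F [6,-,-]
F [6,3,-]
H [6,3,-]
F [6,3,5]
F [1,3,5]
F [1,2,5]
H [1,2,5]
H [1,2,5]
H [1,2,5]
H [1,2,5]
H [1,2,5]
F [1,2,6]
F [5,2,6]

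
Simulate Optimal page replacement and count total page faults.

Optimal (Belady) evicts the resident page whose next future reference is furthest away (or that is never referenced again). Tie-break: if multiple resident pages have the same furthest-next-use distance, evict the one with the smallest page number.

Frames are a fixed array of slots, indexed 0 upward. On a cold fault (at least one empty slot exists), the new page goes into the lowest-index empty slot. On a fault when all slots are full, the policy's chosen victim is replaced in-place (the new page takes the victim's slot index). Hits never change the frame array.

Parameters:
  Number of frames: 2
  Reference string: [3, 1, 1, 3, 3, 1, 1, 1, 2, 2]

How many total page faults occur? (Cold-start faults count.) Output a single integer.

Step 0: ref 3 → FAULT, frames=[3,-]
Step 1: ref 1 → FAULT, frames=[3,1]
Step 2: ref 1 → HIT, frames=[3,1]
Step 3: ref 3 → HIT, frames=[3,1]
Step 4: ref 3 → HIT, frames=[3,1]
Step 5: ref 1 → HIT, frames=[3,1]
Step 6: ref 1 → HIT, frames=[3,1]
Step 7: ref 1 → HIT, frames=[3,1]
Step 8: ref 2 → FAULT (evict 1), frames=[3,2]
Step 9: ref 2 → HIT, frames=[3,2]
Total faults: 3

Answer: 3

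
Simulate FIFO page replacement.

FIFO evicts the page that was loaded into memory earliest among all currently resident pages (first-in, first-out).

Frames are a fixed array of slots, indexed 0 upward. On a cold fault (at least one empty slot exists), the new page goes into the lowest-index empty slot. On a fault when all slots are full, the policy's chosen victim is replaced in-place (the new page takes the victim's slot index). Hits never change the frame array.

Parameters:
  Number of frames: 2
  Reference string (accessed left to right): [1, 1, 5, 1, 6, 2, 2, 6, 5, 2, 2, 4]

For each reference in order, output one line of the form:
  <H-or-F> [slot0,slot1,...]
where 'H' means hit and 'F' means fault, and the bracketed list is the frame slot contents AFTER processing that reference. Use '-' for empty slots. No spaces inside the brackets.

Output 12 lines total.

F [1,-]
H [1,-]
F [1,5]
H [1,5]
F [6,5]
F [6,2]
H [6,2]
H [6,2]
F [5,2]
H [5,2]
H [5,2]
F [5,4]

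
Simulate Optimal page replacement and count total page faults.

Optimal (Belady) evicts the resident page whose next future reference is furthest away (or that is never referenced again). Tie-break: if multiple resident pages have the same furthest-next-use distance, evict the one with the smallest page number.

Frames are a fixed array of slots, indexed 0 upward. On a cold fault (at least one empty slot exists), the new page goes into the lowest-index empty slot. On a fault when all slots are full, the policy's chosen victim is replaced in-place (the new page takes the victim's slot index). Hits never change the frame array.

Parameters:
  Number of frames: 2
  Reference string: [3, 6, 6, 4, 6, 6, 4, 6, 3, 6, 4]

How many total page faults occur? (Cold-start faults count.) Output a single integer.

Step 0: ref 3 → FAULT, frames=[3,-]
Step 1: ref 6 → FAULT, frames=[3,6]
Step 2: ref 6 → HIT, frames=[3,6]
Step 3: ref 4 → FAULT (evict 3), frames=[4,6]
Step 4: ref 6 → HIT, frames=[4,6]
Step 5: ref 6 → HIT, frames=[4,6]
Step 6: ref 4 → HIT, frames=[4,6]
Step 7: ref 6 → HIT, frames=[4,6]
Step 8: ref 3 → FAULT (evict 4), frames=[3,6]
Step 9: ref 6 → HIT, frames=[3,6]
Step 10: ref 4 → FAULT (evict 3), frames=[4,6]
Total faults: 5

Answer: 5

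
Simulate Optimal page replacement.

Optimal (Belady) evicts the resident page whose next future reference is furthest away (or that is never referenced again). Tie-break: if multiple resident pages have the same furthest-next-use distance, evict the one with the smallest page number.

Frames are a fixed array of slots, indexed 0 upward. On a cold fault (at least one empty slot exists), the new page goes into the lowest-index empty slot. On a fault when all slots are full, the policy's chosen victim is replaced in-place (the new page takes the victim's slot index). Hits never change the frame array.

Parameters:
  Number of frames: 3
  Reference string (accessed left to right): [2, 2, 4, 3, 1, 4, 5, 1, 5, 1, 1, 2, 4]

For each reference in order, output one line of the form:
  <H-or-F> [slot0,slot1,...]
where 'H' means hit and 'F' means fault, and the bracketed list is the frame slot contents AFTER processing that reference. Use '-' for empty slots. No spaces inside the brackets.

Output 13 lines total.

F [2,-,-]
H [2,-,-]
F [2,4,-]
F [2,4,3]
F [2,4,1]
H [2,4,1]
F [2,5,1]
H [2,5,1]
H [2,5,1]
H [2,5,1]
H [2,5,1]
H [2,5,1]
F [2,5,4]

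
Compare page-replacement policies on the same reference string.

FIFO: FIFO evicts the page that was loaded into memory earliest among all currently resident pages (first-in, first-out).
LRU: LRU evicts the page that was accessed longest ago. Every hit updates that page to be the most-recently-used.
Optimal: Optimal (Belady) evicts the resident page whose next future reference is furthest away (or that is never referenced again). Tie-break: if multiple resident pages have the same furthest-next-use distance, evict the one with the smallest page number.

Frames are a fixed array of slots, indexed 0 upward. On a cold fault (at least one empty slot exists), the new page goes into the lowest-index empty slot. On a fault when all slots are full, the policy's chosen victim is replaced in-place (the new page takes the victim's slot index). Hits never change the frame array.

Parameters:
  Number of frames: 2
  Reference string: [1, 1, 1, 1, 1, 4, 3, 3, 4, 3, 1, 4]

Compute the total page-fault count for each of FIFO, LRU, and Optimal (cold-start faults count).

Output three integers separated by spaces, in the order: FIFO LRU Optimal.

Answer: 5 5 4

Derivation:
--- FIFO ---
  step 0: ref 1 -> FAULT, frames=[1,-] (faults so far: 1)
  step 1: ref 1 -> HIT, frames=[1,-] (faults so far: 1)
  step 2: ref 1 -> HIT, frames=[1,-] (faults so far: 1)
  step 3: ref 1 -> HIT, frames=[1,-] (faults so far: 1)
  step 4: ref 1 -> HIT, frames=[1,-] (faults so far: 1)
  step 5: ref 4 -> FAULT, frames=[1,4] (faults so far: 2)
  step 6: ref 3 -> FAULT, evict 1, frames=[3,4] (faults so far: 3)
  step 7: ref 3 -> HIT, frames=[3,4] (faults so far: 3)
  step 8: ref 4 -> HIT, frames=[3,4] (faults so far: 3)
  step 9: ref 3 -> HIT, frames=[3,4] (faults so far: 3)
  step 10: ref 1 -> FAULT, evict 4, frames=[3,1] (faults so far: 4)
  step 11: ref 4 -> FAULT, evict 3, frames=[4,1] (faults so far: 5)
  FIFO total faults: 5
--- LRU ---
  step 0: ref 1 -> FAULT, frames=[1,-] (faults so far: 1)
  step 1: ref 1 -> HIT, frames=[1,-] (faults so far: 1)
  step 2: ref 1 -> HIT, frames=[1,-] (faults so far: 1)
  step 3: ref 1 -> HIT, frames=[1,-] (faults so far: 1)
  step 4: ref 1 -> HIT, frames=[1,-] (faults so far: 1)
  step 5: ref 4 -> FAULT, frames=[1,4] (faults so far: 2)
  step 6: ref 3 -> FAULT, evict 1, frames=[3,4] (faults so far: 3)
  step 7: ref 3 -> HIT, frames=[3,4] (faults so far: 3)
  step 8: ref 4 -> HIT, frames=[3,4] (faults so far: 3)
  step 9: ref 3 -> HIT, frames=[3,4] (faults so far: 3)
  step 10: ref 1 -> FAULT, evict 4, frames=[3,1] (faults so far: 4)
  step 11: ref 4 -> FAULT, evict 3, frames=[4,1] (faults so far: 5)
  LRU total faults: 5
--- Optimal ---
  step 0: ref 1 -> FAULT, frames=[1,-] (faults so far: 1)
  step 1: ref 1 -> HIT, frames=[1,-] (faults so far: 1)
  step 2: ref 1 -> HIT, frames=[1,-] (faults so far: 1)
  step 3: ref 1 -> HIT, frames=[1,-] (faults so far: 1)
  step 4: ref 1 -> HIT, frames=[1,-] (faults so far: 1)
  step 5: ref 4 -> FAULT, frames=[1,4] (faults so far: 2)
  step 6: ref 3 -> FAULT, evict 1, frames=[3,4] (faults so far: 3)
  step 7: ref 3 -> HIT, frames=[3,4] (faults so far: 3)
  step 8: ref 4 -> HIT, frames=[3,4] (faults so far: 3)
  step 9: ref 3 -> HIT, frames=[3,4] (faults so far: 3)
  step 10: ref 1 -> FAULT, evict 3, frames=[1,4] (faults so far: 4)
  step 11: ref 4 -> HIT, frames=[1,4] (faults so far: 4)
  Optimal total faults: 4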